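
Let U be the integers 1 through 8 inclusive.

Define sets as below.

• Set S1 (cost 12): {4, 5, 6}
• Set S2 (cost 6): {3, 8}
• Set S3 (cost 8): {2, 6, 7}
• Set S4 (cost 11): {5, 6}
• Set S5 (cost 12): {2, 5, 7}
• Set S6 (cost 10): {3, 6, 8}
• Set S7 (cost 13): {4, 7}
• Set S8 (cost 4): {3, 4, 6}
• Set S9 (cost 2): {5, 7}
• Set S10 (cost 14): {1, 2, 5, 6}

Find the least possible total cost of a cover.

26

S2, S8, S9, S10 together cover every point (S2 ∪ S8 ∪ S9 ∪ S10 = {1, 2, 3, 4, 5, 6, 7, 8}); total cost 6 + 4 + 2 + 14 = 26.
No covering selection has total cost below 26.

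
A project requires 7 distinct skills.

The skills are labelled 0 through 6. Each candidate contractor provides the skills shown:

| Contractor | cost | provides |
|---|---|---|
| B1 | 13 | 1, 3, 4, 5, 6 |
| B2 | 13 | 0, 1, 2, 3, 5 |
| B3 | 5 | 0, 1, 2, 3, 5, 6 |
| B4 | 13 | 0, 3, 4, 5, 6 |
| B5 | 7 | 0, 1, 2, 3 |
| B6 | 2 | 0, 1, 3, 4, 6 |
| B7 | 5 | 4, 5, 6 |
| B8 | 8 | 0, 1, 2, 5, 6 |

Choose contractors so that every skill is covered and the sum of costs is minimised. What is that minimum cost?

B3, B6 together cover every skill (B3 ∪ B6 = {0, 1, 2, 3, 4, 5, 6}); total cost 5 + 2 = 7.
No covering selection has total cost below 7.

7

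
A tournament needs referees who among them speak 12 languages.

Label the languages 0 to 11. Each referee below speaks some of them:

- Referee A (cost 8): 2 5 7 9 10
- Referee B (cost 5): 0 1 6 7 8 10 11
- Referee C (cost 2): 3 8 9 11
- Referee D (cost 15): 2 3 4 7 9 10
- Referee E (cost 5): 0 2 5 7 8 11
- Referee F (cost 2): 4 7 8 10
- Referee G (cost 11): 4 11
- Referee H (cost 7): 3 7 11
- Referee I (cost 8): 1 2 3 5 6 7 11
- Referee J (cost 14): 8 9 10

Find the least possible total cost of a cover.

14

B, C, E, F together cover every language (B ∪ C ∪ E ∪ F = {0, 1, 2, 3, 4, 5, 6, 7, 8, 9, 10, 11}); total cost 5 + 2 + 5 + 2 = 14.
No covering selection has total cost below 14.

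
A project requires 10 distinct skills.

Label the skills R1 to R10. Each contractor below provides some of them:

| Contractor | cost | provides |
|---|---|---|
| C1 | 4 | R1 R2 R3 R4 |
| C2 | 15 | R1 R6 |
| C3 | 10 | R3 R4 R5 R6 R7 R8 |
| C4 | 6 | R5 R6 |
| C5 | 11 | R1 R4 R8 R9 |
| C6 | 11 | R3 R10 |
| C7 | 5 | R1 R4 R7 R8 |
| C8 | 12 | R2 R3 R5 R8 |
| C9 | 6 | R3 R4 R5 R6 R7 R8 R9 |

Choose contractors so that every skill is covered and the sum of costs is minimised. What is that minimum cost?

C1, C6, C9 together cover every skill (C1 ∪ C6 ∪ C9 = {R1, R2, R3, R4, R5, R6, R7, R8, R9, R10}); total cost 4 + 11 + 6 = 21.
No covering selection has total cost below 21.

21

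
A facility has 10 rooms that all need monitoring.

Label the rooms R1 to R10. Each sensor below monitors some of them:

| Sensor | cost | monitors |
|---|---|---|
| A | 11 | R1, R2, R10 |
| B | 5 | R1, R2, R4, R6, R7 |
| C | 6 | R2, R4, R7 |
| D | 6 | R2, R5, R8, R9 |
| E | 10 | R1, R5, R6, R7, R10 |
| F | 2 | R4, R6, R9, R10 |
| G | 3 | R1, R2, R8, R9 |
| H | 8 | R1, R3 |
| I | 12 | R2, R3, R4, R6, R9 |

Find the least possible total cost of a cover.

21

B, D, F, H together cover every room (B ∪ D ∪ F ∪ H = {R1, R2, R3, R4, R5, R6, R7, R8, R9, R10}); total cost 5 + 6 + 2 + 8 = 21.
The greedy pick F, G, B, D, H costs 24; no covering selection beats 21.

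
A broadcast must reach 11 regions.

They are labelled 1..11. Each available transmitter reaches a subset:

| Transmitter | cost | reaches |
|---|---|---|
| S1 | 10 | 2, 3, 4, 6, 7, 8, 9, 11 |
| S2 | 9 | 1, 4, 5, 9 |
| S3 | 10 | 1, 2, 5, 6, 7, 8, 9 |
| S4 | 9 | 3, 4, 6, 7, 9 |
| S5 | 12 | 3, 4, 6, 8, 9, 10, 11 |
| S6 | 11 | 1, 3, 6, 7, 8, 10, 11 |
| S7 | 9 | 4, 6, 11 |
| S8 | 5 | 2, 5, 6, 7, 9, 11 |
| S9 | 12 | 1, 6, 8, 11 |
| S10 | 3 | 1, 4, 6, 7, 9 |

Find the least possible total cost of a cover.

19

S6, S8, S10 together cover every region (S6 ∪ S8 ∪ S10 = {1, 2, 3, 4, 5, 6, 7, 8, 9, 10, 11}); total cost 11 + 5 + 3 = 19.
No covering selection has total cost below 19.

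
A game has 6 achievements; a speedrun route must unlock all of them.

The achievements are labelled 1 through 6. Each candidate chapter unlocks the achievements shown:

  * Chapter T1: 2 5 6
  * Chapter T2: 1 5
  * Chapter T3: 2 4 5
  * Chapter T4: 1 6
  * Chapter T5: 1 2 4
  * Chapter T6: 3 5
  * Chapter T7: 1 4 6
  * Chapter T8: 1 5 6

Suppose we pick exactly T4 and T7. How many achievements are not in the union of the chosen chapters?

3

Union of T4, T7 = {1, 4, 6}.
Not covered: 2, 3, 5 — 3 achievements.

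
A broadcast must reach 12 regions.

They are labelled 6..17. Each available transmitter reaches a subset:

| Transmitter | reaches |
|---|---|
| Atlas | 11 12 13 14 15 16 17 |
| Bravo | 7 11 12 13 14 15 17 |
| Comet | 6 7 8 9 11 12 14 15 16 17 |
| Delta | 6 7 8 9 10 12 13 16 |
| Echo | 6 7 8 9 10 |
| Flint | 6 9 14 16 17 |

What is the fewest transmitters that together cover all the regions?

Atlas and Delta together: Atlas ∪ Delta = {6, 7, 8, 9, 10, 11, 12, 13, 14, 15, 16, 17} — every region is covered.
No single transmitter has all 12 regions (the largest, Comet, has 10), so 2 is optimal.

2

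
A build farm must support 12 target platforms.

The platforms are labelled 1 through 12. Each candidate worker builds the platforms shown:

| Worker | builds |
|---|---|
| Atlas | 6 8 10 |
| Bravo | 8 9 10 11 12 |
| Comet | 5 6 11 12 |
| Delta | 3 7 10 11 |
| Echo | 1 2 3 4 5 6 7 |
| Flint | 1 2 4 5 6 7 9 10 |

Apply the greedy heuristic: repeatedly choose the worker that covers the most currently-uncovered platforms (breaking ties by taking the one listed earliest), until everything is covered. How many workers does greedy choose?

Greedy: pick Flint (covers 8 new) → pick Bravo (covers 3 new) → pick Delta (covers 1 new). Total picks: 3.
(The true minimum cover uses only 2 workers, so greedy is not optimal here.)

3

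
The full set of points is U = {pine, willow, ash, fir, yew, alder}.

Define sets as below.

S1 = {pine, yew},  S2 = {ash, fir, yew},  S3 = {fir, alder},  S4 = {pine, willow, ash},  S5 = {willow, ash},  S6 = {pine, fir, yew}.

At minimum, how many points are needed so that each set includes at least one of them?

The 3 points {willow, fir, yew} hit every set.
The sets S1, S3, S5 are pairwise disjoint, so any hitting set needs a separate point for each — at least 3. Hence 3 is optimal.

3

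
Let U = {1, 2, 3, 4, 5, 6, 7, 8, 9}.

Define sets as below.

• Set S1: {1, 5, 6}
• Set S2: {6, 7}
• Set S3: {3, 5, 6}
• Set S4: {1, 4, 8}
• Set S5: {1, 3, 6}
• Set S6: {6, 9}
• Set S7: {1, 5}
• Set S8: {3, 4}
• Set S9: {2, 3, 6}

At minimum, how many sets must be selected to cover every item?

Take {S1, S2, S4, S6, S9}. Their union is {1, 2, 3, 4, 5, 6, 7, 8, 9}, which is all 9 items.
No 4 of the 9 sets cover everything (all 126 combinations miss at least one item), so 5 is optimal.

5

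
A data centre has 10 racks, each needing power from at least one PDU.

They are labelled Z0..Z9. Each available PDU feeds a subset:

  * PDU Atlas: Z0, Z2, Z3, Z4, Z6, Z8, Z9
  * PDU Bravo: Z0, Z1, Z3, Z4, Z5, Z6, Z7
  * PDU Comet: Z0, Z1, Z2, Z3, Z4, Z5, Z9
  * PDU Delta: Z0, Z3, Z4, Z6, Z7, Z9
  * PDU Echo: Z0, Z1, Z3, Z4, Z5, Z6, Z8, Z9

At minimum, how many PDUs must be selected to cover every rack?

Take {Atlas, Bravo}. Their union is {Z0, Z1, Z2, Z3, Z4, Z5, Z6, Z7, Z8, Z9}, which is all 10 racks.
No single PDU has all 10 racks (the largest, Echo, has 8), so 2 is optimal.

2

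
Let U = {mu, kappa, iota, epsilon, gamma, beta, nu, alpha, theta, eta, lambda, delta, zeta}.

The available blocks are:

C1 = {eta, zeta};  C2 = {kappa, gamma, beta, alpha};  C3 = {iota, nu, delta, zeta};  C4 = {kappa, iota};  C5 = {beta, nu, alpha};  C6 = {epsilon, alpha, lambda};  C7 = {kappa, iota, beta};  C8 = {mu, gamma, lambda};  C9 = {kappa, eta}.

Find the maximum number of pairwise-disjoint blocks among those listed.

4

C1, C4, C5, C8 are pairwise disjoint (C1={eta,zeta}; C4={kappa,iota}; C5={beta,nu,alpha}; C8={mu,gamma,lambda}).
Every remaining block overlaps one of these, and no 5 of the listed blocks are pairwise disjoint, so 4 is the maximum.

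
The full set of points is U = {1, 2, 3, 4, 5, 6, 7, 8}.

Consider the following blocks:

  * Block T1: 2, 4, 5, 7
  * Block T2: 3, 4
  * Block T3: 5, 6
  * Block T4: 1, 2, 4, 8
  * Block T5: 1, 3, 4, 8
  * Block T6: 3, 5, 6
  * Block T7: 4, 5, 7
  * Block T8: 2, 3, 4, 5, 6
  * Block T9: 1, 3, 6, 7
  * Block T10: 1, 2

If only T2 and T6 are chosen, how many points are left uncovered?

Union of T2, T6 = {3, 4, 5, 6}.
Not covered: 1, 2, 7, 8 — 4 points.

4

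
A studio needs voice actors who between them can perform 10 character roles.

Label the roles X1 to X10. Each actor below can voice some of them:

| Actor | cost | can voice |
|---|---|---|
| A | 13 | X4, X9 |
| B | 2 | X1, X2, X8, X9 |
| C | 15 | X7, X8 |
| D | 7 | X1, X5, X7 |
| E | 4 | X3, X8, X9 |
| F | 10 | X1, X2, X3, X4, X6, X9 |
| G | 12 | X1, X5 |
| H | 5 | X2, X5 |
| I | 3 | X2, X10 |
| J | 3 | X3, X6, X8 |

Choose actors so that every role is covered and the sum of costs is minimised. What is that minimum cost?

B, D, F, I together cover every role (B ∪ D ∪ F ∪ I = {X1, X2, X3, X4, X5, X6, X7, X8, X9, X10}); total cost 2 + 7 + 10 + 3 = 22.
The greedy pick B, J, I, D, F costs 25; no covering selection beats 22.

22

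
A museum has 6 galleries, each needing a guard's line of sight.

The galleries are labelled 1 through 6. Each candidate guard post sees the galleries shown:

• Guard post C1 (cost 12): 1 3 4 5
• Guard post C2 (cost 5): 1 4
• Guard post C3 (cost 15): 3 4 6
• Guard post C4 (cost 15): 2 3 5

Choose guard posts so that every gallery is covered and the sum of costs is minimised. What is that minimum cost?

35

C2, C3, C4 together cover every gallery (C2 ∪ C3 ∪ C4 = {1, 2, 3, 4, 5, 6}); total cost 5 + 15 + 15 = 35.
No covering selection has total cost below 35.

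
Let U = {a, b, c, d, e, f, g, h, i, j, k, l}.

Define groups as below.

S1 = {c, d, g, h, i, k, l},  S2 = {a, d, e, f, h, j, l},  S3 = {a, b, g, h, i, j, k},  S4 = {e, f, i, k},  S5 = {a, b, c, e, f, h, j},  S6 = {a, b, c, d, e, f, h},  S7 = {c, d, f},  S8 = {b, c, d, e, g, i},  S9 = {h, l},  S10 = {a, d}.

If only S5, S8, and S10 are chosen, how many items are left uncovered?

Union of S5, S8, S10 = {a, b, c, d, e, f, g, h, i, j}.
Not covered: k, l — 2 items.

2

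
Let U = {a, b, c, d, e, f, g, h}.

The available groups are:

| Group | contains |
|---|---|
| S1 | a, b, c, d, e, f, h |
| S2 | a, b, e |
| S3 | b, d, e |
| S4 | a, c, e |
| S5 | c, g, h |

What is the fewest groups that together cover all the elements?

2

Take {S1, S5}. Their union is {a, b, c, d, e, f, g, h}, which is all 8 elements.
No single group has all 8 elements (the largest, S1, has 7), so 2 is optimal.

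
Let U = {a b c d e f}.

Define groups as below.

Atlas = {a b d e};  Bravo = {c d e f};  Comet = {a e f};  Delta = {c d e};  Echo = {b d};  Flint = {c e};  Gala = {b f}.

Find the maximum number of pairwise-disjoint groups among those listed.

Flint, Gala are pairwise disjoint (Flint={c,e}; Gala={b,f}).
Every remaining group overlaps one of these, and no 3 of the listed groups are pairwise disjoint, so 2 is the maximum.

2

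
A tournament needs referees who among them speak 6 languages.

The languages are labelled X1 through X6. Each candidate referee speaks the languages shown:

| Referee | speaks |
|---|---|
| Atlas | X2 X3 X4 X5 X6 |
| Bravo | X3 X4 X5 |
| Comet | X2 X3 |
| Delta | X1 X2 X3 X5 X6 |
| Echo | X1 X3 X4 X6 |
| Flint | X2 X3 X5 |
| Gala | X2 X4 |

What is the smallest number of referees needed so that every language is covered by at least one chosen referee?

Take {Delta, Gala}. Their union is {X1, X2, X3, X4, X5, X6}, which is all 6 languages.
No single referee has all 6 languages (the largest, Atlas, has 5), so 2 is optimal.

2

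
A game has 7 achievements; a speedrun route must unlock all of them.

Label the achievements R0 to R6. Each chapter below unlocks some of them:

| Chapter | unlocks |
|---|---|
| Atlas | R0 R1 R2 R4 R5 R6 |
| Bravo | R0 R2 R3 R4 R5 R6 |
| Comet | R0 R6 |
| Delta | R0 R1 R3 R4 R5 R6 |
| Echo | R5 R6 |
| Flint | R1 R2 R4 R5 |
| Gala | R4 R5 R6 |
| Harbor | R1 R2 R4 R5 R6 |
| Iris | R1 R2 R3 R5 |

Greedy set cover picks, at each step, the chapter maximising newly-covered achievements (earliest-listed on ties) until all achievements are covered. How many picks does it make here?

Greedy: pick Atlas (covers 6 new) → pick Bravo (covers 1 new). Total picks: 2.

2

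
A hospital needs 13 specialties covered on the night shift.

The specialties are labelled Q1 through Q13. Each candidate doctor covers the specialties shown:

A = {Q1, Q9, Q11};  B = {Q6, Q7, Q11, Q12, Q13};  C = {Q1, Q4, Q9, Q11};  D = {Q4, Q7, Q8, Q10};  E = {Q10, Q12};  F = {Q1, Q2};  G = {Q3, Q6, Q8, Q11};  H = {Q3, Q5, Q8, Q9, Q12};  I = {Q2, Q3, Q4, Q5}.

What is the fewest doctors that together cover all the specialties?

4

Take {A, B, D, I}. Their union is {Q1, Q2, Q3, Q4, Q5, Q6, Q7, Q8, Q9, Q10, Q11, Q12, Q13}, which is all 13 specialties.
No 3 of the 9 doctors cover everything (all 84 combinations miss at least one specialty), so 4 is optimal.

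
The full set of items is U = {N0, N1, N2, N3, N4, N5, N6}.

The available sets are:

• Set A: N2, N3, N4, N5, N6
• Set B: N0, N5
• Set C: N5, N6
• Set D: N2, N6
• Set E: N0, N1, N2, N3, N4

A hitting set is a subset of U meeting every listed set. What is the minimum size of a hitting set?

H = {N2, N5} meets every set (each contains at least one member of H), and |H| = 2.
The sets C, E are pairwise disjoint, so any hitting set needs a separate item for each — at least 2. Hence 2 is optimal.

2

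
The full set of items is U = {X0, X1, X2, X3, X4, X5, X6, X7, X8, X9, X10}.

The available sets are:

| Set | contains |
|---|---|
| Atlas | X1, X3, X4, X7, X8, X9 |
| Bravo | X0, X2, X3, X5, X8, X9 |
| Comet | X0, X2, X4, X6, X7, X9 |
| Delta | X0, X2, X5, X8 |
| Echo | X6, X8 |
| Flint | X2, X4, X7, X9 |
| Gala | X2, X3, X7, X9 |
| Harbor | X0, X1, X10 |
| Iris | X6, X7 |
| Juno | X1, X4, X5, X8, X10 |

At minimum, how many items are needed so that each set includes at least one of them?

Take H = {X1, X7, X8}. Each listed set contains at least one of these, so H is a hitting set of size 3.
The sets Echo, Gala, Harbor are pairwise disjoint, so any hitting set needs a separate item for each — at least 3. Hence 3 is optimal.

3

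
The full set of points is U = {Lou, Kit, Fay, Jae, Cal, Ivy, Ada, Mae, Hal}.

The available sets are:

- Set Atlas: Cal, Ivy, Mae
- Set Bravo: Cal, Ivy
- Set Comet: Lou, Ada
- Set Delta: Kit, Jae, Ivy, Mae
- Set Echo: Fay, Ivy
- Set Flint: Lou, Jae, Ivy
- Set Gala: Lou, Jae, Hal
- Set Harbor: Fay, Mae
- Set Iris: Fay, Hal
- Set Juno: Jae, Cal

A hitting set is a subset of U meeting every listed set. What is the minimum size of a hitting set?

4

H = {Lou, Fay, Jae, Ivy} meets every set (each contains at least one member of H), and |H| = 4.
No choice of 3 points meets every set, so 4 is the minimum.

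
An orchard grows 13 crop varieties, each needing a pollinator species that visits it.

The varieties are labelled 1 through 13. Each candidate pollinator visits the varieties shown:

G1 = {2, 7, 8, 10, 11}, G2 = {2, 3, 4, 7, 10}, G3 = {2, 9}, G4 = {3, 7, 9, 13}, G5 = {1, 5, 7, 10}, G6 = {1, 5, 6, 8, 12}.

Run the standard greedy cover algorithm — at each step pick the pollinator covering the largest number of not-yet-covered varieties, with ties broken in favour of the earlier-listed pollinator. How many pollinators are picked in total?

Greedy: pick G1 (covers 5 new) → pick G6 (covers 4 new) → pick G4 (covers 3 new) → pick G2 (covers 1 new). Total picks: 4.

4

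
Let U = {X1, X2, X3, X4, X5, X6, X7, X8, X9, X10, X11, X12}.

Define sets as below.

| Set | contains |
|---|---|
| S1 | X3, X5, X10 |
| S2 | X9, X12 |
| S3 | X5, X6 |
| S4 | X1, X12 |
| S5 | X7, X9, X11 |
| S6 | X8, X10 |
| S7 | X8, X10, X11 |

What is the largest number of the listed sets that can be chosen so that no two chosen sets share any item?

S3, S4, S5, S6 are pairwise disjoint (S3={X5,X6}; S4={X1,X12}; S5={X7,X9,X11}; S6={X8,X10}).
Every remaining set overlaps one of these, and no 5 of the listed sets are pairwise disjoint, so 4 is the maximum.

4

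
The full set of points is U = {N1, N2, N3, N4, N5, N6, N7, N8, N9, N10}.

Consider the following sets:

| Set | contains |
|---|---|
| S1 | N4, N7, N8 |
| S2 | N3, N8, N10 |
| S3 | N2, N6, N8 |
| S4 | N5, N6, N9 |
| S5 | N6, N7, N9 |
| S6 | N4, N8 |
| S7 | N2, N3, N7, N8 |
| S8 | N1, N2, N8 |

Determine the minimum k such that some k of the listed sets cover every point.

S1 and S2 and S4 and S8 together: S1 ∪ S2 ∪ S4 ∪ S8 = {N1, N2, N3, N4, N5, N6, N7, N8, N9, N10} — every point is covered.
Only S8 contains N1, so S8 is forced; the remaining 7 points need at least 3 more sets (each remaining set adds at most 3) — so at least 4 sets are needed, and 4 is optimal.

4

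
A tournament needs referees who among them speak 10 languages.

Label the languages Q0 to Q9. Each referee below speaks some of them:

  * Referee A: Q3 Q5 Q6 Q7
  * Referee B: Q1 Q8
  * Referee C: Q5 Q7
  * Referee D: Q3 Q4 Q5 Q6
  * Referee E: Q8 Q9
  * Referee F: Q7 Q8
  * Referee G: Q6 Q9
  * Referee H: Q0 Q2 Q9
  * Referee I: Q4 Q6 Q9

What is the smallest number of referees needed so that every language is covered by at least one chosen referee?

4

B and C and D and H together: B ∪ C ∪ D ∪ H = {Q0, Q1, Q2, Q3, Q4, Q5, Q6, Q7, Q8, Q9} — every language is covered.
No 3 of the 9 referees cover everything (all 84 combinations miss at least one language), so 4 is optimal.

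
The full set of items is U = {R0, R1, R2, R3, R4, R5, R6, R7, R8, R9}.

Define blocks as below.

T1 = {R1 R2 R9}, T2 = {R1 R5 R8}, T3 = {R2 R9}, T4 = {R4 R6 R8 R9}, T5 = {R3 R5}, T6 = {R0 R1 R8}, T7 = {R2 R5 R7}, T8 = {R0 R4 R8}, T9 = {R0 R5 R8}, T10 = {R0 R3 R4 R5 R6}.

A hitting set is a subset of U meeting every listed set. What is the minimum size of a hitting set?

3

Take H = {R2, R5, R8}. Each listed block contains at least one of these, so H is a hitting set of size 3.
The blocks T3, T5, T6 are pairwise disjoint, so any hitting set needs a separate item for each — at least 3. Hence 3 is optimal.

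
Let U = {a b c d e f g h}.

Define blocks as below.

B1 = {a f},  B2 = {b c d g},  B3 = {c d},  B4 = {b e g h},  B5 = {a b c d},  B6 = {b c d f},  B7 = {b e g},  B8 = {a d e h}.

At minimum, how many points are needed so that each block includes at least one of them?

3

The 3 points {d, f, g} hit every block.
The blocks B1, B3, B4 are pairwise disjoint, so any hitting set needs a separate point for each — at least 3. Hence 3 is optimal.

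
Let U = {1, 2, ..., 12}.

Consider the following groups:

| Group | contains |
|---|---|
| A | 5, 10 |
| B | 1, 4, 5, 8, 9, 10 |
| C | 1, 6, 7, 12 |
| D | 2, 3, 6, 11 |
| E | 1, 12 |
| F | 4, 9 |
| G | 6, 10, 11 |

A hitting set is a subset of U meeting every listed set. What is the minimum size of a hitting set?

Take H = {5, 6, 9, 12}. Each listed group contains at least one of these, so H is a hitting set of size 4.
The groups A, D, E, F are pairwise disjoint, so any hitting set needs a separate point for each — at least 4. Hence 4 is optimal.

4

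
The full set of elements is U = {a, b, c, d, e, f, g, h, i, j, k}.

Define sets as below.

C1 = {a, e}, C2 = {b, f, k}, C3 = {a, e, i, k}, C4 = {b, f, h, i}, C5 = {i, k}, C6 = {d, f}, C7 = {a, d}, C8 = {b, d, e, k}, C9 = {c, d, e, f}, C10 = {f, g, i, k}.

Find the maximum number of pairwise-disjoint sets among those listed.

3

C1, C5, C6 are pairwise disjoint (C1={a,e}; C5={i,k}; C6={d,f}).
Every remaining set overlaps one of these, and no 4 of the listed sets are pairwise disjoint, so 3 is the maximum.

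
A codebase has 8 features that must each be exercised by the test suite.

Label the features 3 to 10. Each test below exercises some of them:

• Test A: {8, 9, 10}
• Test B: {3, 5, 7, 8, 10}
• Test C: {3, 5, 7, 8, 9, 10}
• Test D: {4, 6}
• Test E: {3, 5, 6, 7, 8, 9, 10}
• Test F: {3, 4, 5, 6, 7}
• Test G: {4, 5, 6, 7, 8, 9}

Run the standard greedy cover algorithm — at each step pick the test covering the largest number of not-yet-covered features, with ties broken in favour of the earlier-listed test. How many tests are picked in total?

Greedy: pick E (covers 7 new) → pick D (covers 1 new). Total picks: 2.

2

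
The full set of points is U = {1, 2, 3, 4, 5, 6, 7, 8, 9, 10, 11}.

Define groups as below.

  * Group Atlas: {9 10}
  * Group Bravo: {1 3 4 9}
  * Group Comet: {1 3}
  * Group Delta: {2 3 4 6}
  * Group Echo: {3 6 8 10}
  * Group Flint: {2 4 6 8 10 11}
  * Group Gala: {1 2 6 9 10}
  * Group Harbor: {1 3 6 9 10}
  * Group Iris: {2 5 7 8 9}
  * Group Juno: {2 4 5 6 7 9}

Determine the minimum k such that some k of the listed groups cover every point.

3

Flint, Harbor, and Juno cover everything between them: the union {1, 2, 3, 4, 5, 6, 7, 8, 9, 10, 11} is all of U.
Only Flint contains 11, so Flint is forced; the remaining 5 points need at least 2 more groups (each remaining group adds at most 3) — so at least 3 groups are needed, and 3 is optimal.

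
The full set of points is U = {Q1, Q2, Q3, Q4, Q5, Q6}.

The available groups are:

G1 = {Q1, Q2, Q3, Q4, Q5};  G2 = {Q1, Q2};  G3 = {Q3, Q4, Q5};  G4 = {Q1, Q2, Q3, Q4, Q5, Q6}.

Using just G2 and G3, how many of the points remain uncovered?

1

Union of G2, G3 = {Q1, Q2, Q3, Q4, Q5}.
Not covered: Q6 — 1 point.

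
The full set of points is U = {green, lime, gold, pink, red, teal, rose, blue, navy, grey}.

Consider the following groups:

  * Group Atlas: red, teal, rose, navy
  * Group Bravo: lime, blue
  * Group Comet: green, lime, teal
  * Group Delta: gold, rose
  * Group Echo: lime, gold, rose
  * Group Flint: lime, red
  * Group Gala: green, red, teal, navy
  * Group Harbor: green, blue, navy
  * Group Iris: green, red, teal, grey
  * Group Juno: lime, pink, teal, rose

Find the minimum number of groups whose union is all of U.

4

Echo, Harbor, Iris, and Juno cover everything between them: the union {green, lime, gold, pink, red, teal, rose, blue, navy, grey} is all of U.
No 3 of the 10 groups cover everything (all 120 combinations miss at least one point), so 4 is optimal.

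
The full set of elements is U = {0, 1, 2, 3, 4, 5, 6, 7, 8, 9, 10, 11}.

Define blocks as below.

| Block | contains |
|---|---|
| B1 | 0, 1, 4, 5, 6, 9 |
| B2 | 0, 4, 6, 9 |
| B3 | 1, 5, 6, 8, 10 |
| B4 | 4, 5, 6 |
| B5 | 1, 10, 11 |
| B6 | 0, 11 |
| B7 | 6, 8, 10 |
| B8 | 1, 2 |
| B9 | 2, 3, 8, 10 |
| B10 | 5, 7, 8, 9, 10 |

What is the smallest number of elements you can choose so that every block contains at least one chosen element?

Take H = {1, 4, 8, 11}. Each listed block contains at least one of these, so H is a hitting set of size 4.
No choice of 3 elements meets every block, so 4 is the minimum.

4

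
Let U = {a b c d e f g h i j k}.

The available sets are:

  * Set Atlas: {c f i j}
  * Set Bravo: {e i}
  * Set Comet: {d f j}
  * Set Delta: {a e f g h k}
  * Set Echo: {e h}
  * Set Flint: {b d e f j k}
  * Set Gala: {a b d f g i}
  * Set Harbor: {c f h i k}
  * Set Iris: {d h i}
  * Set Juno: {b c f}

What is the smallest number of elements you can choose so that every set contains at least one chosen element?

Take T = {e, f, h}. Each listed set contains at least one of these, so T is a hitting set of size 3.
No choice of 2 elements meets every set, so 3 is the minimum.

3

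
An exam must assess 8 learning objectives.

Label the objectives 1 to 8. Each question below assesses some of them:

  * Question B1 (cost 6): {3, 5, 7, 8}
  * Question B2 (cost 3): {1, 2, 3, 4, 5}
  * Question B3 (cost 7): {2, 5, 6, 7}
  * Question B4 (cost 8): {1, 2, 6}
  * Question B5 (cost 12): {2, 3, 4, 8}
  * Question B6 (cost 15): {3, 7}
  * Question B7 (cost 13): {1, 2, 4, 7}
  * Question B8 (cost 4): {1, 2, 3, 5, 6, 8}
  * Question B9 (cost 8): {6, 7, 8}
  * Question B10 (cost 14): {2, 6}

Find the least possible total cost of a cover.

B2, B9 together cover every objective (B2 ∪ B9 = {1, 2, 3, 4, 5, 6, 7, 8}); total cost 3 + 8 = 11.
The greedy pick B2, B8, B1 costs 13; no covering selection beats 11.

11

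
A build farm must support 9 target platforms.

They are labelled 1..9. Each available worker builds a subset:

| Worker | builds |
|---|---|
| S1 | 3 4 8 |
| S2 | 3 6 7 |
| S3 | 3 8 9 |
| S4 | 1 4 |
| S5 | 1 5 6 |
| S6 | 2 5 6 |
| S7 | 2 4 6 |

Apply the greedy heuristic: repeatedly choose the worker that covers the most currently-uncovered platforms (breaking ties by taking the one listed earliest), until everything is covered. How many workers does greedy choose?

5

Greedy: pick S1 (covers 3 new) → pick S5 (covers 3 new) → pick S2 (covers 1 new) → pick S3 (covers 1 new) → pick S6 (covers 1 new). Total picks: 5.
(The true minimum cover uses only 4 workers, so greedy is not optimal here.)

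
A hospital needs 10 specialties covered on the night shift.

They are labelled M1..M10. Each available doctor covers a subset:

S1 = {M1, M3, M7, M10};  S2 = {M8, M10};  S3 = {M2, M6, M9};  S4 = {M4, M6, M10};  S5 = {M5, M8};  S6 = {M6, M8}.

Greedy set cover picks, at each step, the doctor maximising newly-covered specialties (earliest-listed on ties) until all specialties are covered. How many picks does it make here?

4

Greedy: pick S1 (covers 4 new) → pick S3 (covers 3 new) → pick S5 (covers 2 new) → pick S4 (covers 1 new). Total picks: 4.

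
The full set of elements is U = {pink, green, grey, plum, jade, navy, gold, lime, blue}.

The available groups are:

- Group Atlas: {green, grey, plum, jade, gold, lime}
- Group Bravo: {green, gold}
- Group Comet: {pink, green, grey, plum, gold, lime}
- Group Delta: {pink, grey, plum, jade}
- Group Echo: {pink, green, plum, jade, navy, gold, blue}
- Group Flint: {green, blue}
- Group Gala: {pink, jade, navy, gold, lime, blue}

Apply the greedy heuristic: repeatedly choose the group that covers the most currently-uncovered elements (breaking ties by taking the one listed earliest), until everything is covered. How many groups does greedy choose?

Greedy: pick Echo (covers 7 new) → pick Atlas (covers 2 new). Total picks: 2.

2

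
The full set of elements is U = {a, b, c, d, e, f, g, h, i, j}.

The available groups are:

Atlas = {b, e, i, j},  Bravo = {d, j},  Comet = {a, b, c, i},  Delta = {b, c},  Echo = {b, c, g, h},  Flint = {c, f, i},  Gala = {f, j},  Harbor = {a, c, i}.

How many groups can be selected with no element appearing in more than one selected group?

2

Gala, Harbor are pairwise disjoint (Gala={f,j}; Harbor={a,c,i}).
Every remaining group overlaps one of these, and no 3 of the listed groups are pairwise disjoint, so 2 is the maximum.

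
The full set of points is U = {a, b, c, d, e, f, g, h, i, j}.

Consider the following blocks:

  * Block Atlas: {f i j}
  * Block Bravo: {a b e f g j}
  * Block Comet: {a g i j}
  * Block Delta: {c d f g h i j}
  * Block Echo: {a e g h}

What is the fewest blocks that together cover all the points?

2

Take {Bravo, Delta}. Their union is {a, b, c, d, e, f, g, h, i, j}, which is all 10 points.
No single block has all 10 points (the largest, Delta, has 7), so 2 is optimal.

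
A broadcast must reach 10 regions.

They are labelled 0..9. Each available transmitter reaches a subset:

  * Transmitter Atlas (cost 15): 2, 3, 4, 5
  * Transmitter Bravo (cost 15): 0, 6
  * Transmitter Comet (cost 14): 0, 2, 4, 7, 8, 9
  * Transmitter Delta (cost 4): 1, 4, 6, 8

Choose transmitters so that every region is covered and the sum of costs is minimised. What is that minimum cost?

Atlas, Comet, Delta together cover every region (Atlas ∪ Comet ∪ Delta = {0, 1, 2, 3, 4, 5, 6, 7, 8, 9}); total cost 15 + 14 + 4 = 33.
No covering selection has total cost below 33.

33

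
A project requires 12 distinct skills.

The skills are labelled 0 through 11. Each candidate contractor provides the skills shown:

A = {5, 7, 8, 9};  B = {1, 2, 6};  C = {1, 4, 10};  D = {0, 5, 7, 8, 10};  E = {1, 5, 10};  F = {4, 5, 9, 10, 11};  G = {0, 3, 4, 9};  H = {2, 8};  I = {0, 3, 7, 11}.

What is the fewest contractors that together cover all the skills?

4

Take {A, B, F, G}. Their union is {0, 1, 2, 3, 4, 5, 6, 7, 8, 9, 10, 11}, which is all 12 skills.
No 3 of the 9 contractors cover everything (all 84 combinations miss at least one skill), so 4 is optimal.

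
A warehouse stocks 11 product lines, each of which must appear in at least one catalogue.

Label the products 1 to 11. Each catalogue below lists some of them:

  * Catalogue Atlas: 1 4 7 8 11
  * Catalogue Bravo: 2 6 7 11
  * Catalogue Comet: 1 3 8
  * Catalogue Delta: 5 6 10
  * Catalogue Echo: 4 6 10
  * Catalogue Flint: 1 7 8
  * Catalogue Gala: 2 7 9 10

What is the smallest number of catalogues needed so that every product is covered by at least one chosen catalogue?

Atlas and Comet and Delta and Gala together: Atlas ∪ Comet ∪ Delta ∪ Gala = {1, 2, 3, 4, 5, 6, 7, 8, 9, 10, 11} — every product is covered.
No 3 of the 7 catalogues cover everything (all 35 combinations miss at least one product), so 4 is optimal.

4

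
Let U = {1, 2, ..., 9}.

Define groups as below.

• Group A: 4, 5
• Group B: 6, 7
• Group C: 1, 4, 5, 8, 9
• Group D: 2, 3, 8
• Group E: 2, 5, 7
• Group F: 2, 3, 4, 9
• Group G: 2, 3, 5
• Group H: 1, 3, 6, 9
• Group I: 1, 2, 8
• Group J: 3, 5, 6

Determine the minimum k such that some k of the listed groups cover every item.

3

B, C, and D cover everything between them: the union {1, 2, 3, 4, 5, 6, 7, 8, 9} is all of U.
No 2 of the 10 groups cover everything (all 45 combinations miss at least one item), so 3 is optimal.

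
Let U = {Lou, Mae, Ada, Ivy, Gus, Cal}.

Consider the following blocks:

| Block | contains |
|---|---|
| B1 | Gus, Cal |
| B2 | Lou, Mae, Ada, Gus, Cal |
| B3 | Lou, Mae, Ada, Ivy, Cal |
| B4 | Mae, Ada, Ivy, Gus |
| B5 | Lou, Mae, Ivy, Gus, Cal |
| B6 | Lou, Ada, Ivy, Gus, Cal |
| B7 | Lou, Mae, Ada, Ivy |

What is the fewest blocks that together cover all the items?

Take {B1, B7}. Their union is {Lou, Mae, Ada, Ivy, Gus, Cal}, which is all 6 items.
No single block has all 6 items (the largest, B2, has 5), so 2 is optimal.

2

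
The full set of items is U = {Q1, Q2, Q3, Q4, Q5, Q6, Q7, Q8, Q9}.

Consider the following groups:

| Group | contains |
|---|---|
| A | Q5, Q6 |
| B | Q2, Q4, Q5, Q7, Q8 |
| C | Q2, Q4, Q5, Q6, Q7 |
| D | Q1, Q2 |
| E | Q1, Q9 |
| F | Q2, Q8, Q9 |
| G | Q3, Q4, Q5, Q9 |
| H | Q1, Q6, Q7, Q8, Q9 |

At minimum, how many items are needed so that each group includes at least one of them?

3

T = {Q1, Q5, Q9} meets every group (each contains at least one member of T), and |T| = 3.
No choice of 2 items meets every group, so 3 is the minimum.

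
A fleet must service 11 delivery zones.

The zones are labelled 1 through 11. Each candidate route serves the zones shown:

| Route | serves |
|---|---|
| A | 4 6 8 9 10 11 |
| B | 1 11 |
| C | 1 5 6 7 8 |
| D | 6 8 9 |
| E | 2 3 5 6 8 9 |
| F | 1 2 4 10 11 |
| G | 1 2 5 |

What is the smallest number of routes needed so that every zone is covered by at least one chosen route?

3

C and E and F together: C ∪ E ∪ F = {1, 2, 3, 4, 5, 6, 7, 8, 9, 10, 11} — every zone is covered.
Only E contains 3, so E is forced; the remaining 5 zones need at least 2 more routes (each remaining route adds at most 4) — so at least 3 routes are needed, and 3 is optimal.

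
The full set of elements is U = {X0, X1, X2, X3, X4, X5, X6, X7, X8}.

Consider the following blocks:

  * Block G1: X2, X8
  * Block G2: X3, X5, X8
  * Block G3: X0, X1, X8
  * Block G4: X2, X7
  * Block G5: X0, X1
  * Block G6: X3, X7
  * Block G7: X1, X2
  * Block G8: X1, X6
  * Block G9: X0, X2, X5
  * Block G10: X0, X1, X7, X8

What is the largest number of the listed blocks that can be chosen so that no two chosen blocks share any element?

G6, G8, G9 are pairwise disjoint (G6={X3,X7}; G8={X1,X6}; G9={X0,X2,X5}).
Every remaining block overlaps one of these, and no 4 of the listed blocks are pairwise disjoint, so 3 is the maximum.

3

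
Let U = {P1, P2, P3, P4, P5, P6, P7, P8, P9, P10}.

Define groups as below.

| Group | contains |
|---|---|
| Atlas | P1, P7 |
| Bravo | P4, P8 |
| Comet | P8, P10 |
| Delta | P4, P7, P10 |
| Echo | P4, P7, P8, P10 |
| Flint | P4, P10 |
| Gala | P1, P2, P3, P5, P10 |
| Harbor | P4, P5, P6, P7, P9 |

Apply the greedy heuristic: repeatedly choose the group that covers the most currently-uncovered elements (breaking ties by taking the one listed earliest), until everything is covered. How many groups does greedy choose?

Greedy: pick Gala (covers 5 new) → pick Harbor (covers 4 new) → pick Bravo (covers 1 new). Total picks: 3.

3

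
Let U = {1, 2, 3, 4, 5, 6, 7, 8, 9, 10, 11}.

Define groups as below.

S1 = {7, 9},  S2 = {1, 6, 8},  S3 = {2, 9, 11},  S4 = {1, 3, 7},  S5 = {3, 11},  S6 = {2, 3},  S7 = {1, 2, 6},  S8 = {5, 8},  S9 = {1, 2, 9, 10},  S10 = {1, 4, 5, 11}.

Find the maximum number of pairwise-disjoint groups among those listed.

4

S1, S5, S7, S8 are pairwise disjoint (S1={7,9}; S5={3,11}; S7={1,2,6}; S8={5,8}).
Every remaining group overlaps one of these, and no 5 of the listed groups are pairwise disjoint, so 4 is the maximum.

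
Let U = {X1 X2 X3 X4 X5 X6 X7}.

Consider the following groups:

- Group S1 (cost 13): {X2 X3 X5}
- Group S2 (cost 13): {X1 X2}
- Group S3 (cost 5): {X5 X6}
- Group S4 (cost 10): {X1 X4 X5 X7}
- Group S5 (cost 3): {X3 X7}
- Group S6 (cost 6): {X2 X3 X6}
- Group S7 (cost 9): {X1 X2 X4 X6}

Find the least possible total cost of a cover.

S4, S6 together cover every point (S4 ∪ S6 = {X1, X2, X3, X4, X5, X6, X7}); total cost 10 + 6 = 16.
The greedy pick S5, S7, S3 costs 17; no covering selection beats 16.

16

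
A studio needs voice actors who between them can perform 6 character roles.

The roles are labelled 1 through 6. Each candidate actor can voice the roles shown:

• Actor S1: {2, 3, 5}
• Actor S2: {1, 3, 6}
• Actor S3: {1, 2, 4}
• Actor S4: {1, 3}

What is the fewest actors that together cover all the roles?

Take {S1, S2, S3}. Their union is {1, 2, 3, 4, 5, 6}, which is all 6 roles.
Only S3 contains 4, so S3 is forced; the remaining 3 roles need at least 2 more actors (each remaining actor adds at most 2) — so at least 3 actors are needed, and 3 is optimal.

3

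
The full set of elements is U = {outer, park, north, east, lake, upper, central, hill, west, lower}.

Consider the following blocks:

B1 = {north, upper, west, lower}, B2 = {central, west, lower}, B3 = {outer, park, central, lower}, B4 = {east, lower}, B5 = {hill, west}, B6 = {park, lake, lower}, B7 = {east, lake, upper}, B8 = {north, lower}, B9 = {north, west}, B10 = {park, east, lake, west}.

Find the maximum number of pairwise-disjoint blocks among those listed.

3

B5, B7, B8 are pairwise disjoint (B5={hill,west}; B7={east,lake,upper}; B8={north,lower}).
Every remaining block overlaps one of these, and no 4 of the listed blocks are pairwise disjoint, so 3 is the maximum.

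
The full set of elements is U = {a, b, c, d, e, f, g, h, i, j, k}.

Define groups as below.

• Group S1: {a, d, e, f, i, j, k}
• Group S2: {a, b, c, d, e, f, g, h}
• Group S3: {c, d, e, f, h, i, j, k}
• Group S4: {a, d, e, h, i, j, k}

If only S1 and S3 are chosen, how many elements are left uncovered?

2

Union of S1, S3 = {a, c, d, e, f, h, i, j, k}.
Not covered: b, g — 2 elements.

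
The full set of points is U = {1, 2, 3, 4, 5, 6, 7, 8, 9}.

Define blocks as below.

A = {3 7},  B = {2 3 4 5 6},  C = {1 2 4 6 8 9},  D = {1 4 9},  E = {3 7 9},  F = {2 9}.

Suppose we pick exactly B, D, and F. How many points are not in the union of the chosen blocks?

Union of B, D, F = {1, 2, 3, 4, 5, 6, 9}.
Not covered: 7, 8 — 2 points.

2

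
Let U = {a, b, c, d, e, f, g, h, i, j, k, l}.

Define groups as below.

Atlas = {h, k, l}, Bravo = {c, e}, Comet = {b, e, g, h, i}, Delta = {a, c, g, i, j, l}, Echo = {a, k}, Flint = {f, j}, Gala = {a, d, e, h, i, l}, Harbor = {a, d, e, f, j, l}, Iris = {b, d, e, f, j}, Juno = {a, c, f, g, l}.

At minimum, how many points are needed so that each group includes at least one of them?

Take T = {c, f, i, k}. Each listed group contains at least one of these, so T is a hitting set of size 4.
No choice of 3 points meets every group, so 4 is the minimum.

4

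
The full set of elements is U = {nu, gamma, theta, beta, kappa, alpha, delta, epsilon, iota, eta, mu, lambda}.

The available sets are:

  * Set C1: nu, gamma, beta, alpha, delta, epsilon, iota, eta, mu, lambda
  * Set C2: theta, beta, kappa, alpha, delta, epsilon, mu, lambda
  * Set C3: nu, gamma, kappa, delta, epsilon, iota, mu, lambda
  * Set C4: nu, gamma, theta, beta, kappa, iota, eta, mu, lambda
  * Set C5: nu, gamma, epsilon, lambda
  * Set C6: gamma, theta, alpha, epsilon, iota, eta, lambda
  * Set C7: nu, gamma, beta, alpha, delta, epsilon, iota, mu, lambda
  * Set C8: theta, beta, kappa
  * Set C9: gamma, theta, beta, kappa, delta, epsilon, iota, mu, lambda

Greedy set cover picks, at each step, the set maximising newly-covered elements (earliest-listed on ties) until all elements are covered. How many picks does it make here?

Greedy: pick C1 (covers 10 new) → pick C2 (covers 2 new). Total picks: 2.

2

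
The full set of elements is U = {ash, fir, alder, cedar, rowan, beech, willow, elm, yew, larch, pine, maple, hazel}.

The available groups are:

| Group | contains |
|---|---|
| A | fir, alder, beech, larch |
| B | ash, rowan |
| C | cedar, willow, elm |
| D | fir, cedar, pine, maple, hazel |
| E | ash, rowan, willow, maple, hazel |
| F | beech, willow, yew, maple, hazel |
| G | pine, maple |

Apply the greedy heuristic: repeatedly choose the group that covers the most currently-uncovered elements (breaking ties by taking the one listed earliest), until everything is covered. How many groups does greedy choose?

5

Greedy: pick D (covers 5 new) → pick A (covers 3 new) → pick E (covers 3 new) → pick C (covers 1 new) → pick F (covers 1 new). Total picks: 5.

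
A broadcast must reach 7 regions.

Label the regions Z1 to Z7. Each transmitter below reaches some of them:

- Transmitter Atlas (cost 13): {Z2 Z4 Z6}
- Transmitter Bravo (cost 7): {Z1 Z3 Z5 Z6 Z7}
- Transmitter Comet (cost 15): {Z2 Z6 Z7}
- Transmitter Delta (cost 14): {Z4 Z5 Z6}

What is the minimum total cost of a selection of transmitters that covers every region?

20

Atlas, Bravo together cover every region (Atlas ∪ Bravo = {Z1, Z2, Z3, Z4, Z5, Z6, Z7}); total cost 13 + 7 = 20.
No covering selection has total cost below 20.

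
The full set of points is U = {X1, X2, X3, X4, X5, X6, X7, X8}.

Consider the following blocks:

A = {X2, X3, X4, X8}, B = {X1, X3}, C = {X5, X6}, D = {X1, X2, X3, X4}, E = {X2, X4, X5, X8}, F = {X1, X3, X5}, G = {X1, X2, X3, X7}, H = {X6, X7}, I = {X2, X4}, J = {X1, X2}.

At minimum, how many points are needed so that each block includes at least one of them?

3

The 3 points {X2, X3, X6} hit every block.
The blocks B, E, H are pairwise disjoint, so any hitting set needs a separate point for each — at least 3. Hence 3 is optimal.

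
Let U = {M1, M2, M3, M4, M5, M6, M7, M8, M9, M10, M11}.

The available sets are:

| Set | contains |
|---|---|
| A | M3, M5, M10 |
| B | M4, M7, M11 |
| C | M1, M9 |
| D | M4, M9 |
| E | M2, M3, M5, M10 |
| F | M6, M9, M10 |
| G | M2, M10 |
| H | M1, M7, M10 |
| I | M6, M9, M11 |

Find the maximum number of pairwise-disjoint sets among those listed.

3

B, C, G are pairwise disjoint (B={M4,M7,M11}; C={M1,M9}; G={M2,M10}).
Every remaining set overlaps one of these, and no 4 of the listed sets are pairwise disjoint, so 3 is the maximum.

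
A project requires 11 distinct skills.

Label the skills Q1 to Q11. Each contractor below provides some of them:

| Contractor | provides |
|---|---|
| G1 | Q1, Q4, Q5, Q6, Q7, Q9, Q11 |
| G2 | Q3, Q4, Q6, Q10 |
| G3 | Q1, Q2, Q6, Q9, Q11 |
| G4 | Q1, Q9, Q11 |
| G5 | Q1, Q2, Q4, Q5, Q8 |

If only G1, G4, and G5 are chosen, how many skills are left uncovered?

Union of G1, G4, G5 = {Q1, Q2, Q4, Q5, Q6, Q7, Q8, Q9, Q11}.
Not covered: Q3, Q10 — 2 skills.

2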